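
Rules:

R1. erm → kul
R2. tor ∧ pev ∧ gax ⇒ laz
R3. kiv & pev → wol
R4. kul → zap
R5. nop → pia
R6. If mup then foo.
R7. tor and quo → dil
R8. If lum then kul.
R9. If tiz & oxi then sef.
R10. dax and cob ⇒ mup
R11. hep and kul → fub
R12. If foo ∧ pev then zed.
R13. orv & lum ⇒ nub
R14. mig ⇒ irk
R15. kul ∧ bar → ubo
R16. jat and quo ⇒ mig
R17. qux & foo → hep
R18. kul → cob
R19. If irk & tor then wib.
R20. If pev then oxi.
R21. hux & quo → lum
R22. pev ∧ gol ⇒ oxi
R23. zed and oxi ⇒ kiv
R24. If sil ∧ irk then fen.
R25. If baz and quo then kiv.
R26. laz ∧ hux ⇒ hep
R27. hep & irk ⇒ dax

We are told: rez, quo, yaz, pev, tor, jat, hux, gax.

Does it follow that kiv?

Yes

laz  (by R2: tor, pev, gax)
mig  (by R16: jat, quo)
oxi  (by R20: pev)
lum  (by R21: hux, quo)
hep  (by R26: laz, hux)
kul  (by R8: lum)
irk  (by R14: mig)
cob  (by R18: kul)
dax  (by R27: hep, irk)
mup  (by R10: dax, cob)
foo  (by R6: mup)
zed  (by R12: foo, pev)
kiv  (by R23: zed, oxi)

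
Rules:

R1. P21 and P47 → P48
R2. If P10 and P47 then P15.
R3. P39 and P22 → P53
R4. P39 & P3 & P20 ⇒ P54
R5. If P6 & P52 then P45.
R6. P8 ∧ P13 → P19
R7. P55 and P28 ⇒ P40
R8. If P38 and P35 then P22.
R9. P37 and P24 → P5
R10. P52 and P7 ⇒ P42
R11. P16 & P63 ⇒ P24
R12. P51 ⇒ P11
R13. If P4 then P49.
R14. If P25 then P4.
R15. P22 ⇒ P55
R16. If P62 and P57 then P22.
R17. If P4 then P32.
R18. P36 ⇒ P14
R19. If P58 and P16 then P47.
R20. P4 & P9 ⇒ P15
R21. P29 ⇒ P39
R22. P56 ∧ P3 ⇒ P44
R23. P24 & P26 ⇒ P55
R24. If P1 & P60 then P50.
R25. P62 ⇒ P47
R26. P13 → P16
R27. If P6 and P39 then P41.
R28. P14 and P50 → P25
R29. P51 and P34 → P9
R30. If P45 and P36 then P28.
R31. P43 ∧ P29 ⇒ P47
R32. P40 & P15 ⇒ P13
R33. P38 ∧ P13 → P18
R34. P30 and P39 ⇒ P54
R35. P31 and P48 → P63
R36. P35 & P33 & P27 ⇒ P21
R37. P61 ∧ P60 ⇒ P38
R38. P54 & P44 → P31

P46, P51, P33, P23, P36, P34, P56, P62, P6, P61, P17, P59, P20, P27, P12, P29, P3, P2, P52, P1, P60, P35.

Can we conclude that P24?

Yes

P45  (by R5: P6, P52)
P14  (by R18: P36)
P39  (by R21: P29)
P44  (by R22: P56, P3)
P50  (by R24: P1, P60)
P47  (by R25: P62)
P25  (by R28: P14, P50)
P9  (by R29: P51, P34)
P28  (by R30: P45, P36)
P21  (by R36: P35, P33, P27)
P38  (by R37: P61, P60)
P48  (by R1: P21, P47)
P54  (by R4: P39, P3, P20)
P22  (by R8: P38, P35)
P4  (by R14: P25)
P55  (by R15: P22)
P15  (by R20: P4, P9)
P31  (by R38: P54, P44)
P40  (by R7: P55, P28)
P13  (by R32: P40, P15)
P63  (by R35: P31, P48)
P16  (by R26: P13)
P24  (by R11: P16, P63)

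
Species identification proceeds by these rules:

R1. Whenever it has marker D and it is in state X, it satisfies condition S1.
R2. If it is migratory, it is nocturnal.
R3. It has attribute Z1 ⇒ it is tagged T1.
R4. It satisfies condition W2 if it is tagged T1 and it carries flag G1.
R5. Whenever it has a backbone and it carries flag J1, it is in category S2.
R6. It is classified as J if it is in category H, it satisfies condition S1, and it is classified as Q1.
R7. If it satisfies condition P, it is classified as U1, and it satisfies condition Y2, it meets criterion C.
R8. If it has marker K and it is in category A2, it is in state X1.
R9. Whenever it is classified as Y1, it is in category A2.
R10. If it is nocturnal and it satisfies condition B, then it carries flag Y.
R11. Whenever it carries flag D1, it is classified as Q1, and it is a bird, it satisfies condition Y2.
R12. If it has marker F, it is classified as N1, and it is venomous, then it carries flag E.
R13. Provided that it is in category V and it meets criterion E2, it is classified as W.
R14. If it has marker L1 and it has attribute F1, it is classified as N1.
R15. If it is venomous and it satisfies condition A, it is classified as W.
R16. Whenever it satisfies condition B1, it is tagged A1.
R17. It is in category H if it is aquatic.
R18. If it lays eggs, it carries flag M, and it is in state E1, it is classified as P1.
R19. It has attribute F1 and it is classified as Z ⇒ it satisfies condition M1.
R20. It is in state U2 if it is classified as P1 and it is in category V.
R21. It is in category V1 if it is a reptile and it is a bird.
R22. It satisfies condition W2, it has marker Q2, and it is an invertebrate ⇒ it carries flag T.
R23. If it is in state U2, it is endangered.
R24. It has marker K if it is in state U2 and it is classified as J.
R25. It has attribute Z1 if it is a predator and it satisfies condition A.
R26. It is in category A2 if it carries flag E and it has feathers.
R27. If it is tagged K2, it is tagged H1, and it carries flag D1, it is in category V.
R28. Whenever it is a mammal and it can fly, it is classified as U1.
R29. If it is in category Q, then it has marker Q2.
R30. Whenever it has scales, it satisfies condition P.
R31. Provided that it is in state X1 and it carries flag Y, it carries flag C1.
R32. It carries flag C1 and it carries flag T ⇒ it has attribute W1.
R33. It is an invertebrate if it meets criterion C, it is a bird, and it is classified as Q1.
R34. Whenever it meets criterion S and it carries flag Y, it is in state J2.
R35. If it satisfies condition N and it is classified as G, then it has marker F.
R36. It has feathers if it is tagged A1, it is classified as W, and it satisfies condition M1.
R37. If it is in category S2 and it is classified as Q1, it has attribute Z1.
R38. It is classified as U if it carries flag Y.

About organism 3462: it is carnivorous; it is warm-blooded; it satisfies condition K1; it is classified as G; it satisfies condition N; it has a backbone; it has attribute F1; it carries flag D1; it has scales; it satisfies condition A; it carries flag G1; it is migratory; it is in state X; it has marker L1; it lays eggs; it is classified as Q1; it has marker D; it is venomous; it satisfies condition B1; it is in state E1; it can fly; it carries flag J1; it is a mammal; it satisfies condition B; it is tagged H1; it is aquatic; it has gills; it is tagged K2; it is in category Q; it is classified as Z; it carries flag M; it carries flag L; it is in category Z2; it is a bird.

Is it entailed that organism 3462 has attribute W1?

Yes

By R1 (it has marker D, it is in state X): it satisfies condition S1.
By R2 (it is migratory): it is nocturnal.
By R5 (it has a backbone, it carries flag J1): it is in category S2.
By R10 (it is nocturnal, it satisfies condition B): it carries flag Y.
By R11 (it carries flag D1, it is classified as Q1, it is a bird): it satisfies condition Y2.
By R14 (it has marker L1, it has attribute F1): it is classified as N1.
By R15 (it is venomous, it satisfies condition A): it is classified as W.
By R16 (it satisfies condition B1): it is tagged A1.
By R17 (it is aquatic): it is in category H.
By R18 (it lays eggs, it carries flag M, it is in state E1): it is classified as P1.
By R19 (it has attribute F1, it is classified as Z): it satisfies condition M1.
By R27 (it is tagged K2, it is tagged H1, it carries flag D1): it is in category V.
By R28 (it is a mammal, it can fly): it is classified as U1.
By R29 (it is in category Q): it has marker Q2.
By R30 (it has scales): it satisfies condition P.
By R35 (it satisfies condition N, it is classified as G): it has marker F.
By R36 (it is tagged A1, it is classified as W, it satisfies condition M1): it has feathers.
By R37 (it is in category S2, it is classified as Q1): it has attribute Z1.
By R3 (it has attribute Z1): it is tagged T1.
By R4 (it is tagged T1, it carries flag G1): it satisfies condition W2.
By R6 (it is in category H, it satisfies condition S1, it is classified as Q1): it is classified as J.
By R7 (it satisfies condition P, it is classified as U1, it satisfies condition Y2): it meets criterion C.
By R12 (it has marker F, it is classified as N1, it is venomous): it carries flag E.
By R20 (it is classified as P1, it is in category V): it is in state U2.
By R24 (it is in state U2, it is classified as J): it has marker K.
By R26 (it carries flag E, it has feathers): it is in category A2.
By R33 (it meets criterion C, it is a bird, it is classified as Q1): it is an invertebrate.
By R8 (it has marker K, it is in category A2): it is in state X1.
By R22 (it satisfies condition W2, it has marker Q2, it is an invertebrate): it carries flag T.
By R31 (it is in state X1, it carries flag Y): it carries flag C1.
By R32 (it carries flag C1, it carries flag T): it has attribute W1.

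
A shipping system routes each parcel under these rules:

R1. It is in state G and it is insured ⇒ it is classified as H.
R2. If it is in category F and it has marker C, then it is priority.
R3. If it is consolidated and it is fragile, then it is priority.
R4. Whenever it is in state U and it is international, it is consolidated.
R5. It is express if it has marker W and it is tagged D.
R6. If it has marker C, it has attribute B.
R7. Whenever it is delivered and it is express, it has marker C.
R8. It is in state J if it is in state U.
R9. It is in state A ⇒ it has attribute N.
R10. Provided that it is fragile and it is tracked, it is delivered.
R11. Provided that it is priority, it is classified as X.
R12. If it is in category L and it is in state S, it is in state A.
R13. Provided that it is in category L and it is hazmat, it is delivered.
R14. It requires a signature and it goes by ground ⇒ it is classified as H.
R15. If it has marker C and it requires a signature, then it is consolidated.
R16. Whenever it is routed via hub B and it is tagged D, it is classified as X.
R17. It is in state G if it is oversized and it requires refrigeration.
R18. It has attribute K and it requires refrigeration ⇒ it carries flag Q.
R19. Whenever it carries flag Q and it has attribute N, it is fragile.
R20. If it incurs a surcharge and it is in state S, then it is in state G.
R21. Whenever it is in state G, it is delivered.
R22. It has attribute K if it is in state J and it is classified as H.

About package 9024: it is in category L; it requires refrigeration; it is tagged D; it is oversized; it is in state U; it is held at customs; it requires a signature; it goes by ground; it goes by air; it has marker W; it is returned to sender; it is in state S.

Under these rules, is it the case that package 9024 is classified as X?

By R5 (it has marker W, it is tagged D): it is express.
By R8 (it is in state U): it is in state J.
By R12 (it is in category L, it is in state S): it is in state A.
By R14 (it requires a signature, it goes by ground): it is classified as H.
By R17 (it is oversized, it requires refrigeration): it is in state G.
By R21 (it is in state G): it is delivered.
By R22 (it is in state J, it is classified as H): it has attribute K.
By R7 (it is delivered, it is express): it has marker C.
By R9 (it is in state A): it has attribute N.
By R15 (it has marker C, it requires a signature): it is consolidated.
By R18 (it has attribute K, it requires refrigeration): it carries flag Q.
By R19 (it carries flag Q, it has attribute N): it is fragile.
By R3 (it is consolidated, it is fragile): it is priority.
By R11 (it is priority): it is classified as X.

Yes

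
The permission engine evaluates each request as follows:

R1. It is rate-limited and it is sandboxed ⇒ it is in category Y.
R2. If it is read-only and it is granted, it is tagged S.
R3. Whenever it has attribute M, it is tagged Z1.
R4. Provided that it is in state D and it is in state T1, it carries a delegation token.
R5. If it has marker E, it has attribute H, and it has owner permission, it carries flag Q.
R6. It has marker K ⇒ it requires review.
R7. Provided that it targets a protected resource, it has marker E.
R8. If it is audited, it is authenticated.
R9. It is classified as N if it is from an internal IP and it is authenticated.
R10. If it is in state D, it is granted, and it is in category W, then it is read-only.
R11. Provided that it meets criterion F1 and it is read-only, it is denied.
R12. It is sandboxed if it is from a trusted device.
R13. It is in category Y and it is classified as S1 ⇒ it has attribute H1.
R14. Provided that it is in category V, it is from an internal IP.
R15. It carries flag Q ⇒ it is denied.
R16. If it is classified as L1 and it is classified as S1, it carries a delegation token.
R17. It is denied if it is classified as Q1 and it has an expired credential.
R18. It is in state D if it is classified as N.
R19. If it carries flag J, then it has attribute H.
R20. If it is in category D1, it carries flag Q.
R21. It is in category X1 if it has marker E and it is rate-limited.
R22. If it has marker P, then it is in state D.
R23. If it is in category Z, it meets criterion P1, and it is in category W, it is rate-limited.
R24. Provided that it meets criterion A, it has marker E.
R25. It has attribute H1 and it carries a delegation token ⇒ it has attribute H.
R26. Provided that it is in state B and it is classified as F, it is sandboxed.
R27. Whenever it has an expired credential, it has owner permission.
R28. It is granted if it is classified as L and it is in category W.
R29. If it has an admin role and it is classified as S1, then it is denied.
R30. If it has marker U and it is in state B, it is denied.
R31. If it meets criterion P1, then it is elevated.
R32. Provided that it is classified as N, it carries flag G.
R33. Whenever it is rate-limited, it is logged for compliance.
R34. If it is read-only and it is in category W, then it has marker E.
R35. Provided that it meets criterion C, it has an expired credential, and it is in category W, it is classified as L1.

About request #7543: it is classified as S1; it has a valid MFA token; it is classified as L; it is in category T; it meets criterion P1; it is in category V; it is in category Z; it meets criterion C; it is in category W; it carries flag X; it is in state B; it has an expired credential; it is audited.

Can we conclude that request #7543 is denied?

Forward chaining from the given facts derives: is authenticated, is from an internal IP, is rate-limited, has owner permission, is granted, is elevated, is logged for compliance, is classified as L1, is classified as N, carries a delegation token, is in state D, carries flag G, is read-only, has marker E, is tagged S, is in category X1.
Rules concluding "it is denied": R11 needs "it meets criterion F1"; R15 needs "it carries flag Q"; R17 needs "it is classified as Q1"; R29 needs "it has an admin role"; R30 needs "it has marker U" — none of these are established.

No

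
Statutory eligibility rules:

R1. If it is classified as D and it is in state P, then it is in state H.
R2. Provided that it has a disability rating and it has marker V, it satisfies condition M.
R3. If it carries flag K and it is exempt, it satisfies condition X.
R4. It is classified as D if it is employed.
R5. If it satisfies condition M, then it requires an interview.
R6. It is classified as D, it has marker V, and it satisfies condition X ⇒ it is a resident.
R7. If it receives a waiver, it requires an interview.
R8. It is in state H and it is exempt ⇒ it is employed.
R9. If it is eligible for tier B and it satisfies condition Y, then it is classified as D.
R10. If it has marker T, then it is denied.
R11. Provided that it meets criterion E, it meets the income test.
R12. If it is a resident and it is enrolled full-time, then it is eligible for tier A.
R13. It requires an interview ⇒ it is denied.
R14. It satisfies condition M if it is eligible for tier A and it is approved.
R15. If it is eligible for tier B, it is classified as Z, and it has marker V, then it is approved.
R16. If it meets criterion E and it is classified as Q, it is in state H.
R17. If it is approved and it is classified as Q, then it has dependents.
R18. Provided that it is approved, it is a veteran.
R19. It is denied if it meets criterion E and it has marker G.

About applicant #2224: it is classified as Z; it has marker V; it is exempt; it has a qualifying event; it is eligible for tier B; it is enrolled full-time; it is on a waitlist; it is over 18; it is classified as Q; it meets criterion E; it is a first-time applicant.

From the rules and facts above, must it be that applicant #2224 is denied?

No

Forward chaining from the given facts derives: meets the income test, is approved, is in state H, has dependents, is a veteran, is employed, is classified as D.
Rules concluding "it is denied": R10 needs "it has marker T"; R13 needs "it requires an interview"; R19 needs "it has marker G" — none of these are established.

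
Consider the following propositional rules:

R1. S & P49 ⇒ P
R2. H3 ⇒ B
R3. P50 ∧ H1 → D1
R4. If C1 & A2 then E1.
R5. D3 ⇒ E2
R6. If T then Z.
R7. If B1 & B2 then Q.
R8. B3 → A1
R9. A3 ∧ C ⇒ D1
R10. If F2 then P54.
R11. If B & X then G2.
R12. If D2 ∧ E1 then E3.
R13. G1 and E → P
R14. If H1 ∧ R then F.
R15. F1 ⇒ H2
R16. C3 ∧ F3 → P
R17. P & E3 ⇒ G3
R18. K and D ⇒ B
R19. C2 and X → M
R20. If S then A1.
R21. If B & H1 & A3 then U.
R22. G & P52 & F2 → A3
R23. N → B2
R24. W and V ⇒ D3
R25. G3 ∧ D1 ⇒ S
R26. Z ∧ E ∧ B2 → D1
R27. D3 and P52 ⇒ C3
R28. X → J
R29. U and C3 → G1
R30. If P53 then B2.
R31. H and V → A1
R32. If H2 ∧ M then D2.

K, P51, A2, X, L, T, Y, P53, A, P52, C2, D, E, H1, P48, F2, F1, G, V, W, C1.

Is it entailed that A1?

Yes

E1  (by R4: C1, A2)
Z  (by R6: T)
H2  (by R15: F1)
B  (by R18: K, D)
M  (by R19: C2, X)
A3  (by R22: G, P52, F2)
D3  (by R24: W, V)
C3  (by R27: D3, P52)
B2  (by R30: P53)
D2  (by R32: H2, M)
E3  (by R12: D2, E1)
U  (by R21: B, H1, A3)
D1  (by R26: Z, E, B2)
G1  (by R29: U, C3)
P  (by R13: G1, E)
G3  (by R17: P, E3)
S  (by R25: G3, D1)
A1  (by R20: S)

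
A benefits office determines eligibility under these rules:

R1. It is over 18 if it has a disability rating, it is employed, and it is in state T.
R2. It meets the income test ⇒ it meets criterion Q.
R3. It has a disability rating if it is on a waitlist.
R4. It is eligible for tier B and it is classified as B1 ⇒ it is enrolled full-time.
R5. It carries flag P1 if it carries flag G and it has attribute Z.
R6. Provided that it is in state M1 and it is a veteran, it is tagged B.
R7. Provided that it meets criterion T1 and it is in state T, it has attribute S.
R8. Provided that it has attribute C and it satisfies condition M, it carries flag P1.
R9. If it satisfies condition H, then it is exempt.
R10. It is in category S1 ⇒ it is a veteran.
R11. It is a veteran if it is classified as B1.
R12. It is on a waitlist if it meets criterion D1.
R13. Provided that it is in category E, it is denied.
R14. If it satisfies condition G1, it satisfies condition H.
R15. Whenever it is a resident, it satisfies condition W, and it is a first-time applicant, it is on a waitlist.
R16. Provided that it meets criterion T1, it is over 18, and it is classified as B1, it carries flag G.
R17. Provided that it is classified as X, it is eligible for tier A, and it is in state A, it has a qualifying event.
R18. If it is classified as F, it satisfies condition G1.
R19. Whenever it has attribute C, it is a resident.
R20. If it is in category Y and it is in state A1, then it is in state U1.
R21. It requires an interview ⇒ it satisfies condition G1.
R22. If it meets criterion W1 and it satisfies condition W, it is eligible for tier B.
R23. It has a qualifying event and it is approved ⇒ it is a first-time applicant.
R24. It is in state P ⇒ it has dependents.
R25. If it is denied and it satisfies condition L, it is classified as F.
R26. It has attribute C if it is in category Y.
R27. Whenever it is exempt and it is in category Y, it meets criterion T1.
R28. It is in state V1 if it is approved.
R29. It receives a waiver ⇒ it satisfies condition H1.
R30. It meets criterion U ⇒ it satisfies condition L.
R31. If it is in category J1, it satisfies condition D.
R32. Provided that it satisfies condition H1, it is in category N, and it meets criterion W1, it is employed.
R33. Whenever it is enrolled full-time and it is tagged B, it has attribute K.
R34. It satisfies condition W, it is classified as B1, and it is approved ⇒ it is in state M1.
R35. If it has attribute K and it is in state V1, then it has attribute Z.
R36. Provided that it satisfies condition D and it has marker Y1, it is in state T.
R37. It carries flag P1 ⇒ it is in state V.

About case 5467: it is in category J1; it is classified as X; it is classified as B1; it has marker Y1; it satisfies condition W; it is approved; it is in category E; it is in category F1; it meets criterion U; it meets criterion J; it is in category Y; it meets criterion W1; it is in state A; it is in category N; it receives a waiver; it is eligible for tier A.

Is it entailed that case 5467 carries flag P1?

By R11 (it is classified as B1): it is a veteran.
By R13 (it is in category E): it is denied.
By R17 (it is classified as X, it is eligible for tier A, it is in state A): it has a qualifying event.
By R22 (it meets criterion W1, it satisfies condition W): it is eligible for tier B.
By R23 (it has a qualifying event, it is approved): it is a first-time applicant.
By R26 (it is in category Y): it has attribute C.
By R28 (it is approved): it is in state V1.
By R29 (it receives a waiver): it satisfies condition H1.
By R30 (it meets criterion U): it satisfies condition L.
By R31 (it is in category J1): it satisfies condition D.
By R32 (it satisfies condition H1, it is in category N, it meets criterion W1): it is employed.
By R34 (it satisfies condition W, it is classified as B1, it is approved): it is in state M1.
By R36 (it satisfies condition D, it has marker Y1): it is in state T.
By R4 (it is eligible for tier B, it is classified as B1): it is enrolled full-time.
By R6 (it is in state M1, it is a veteran): it is tagged B.
By R19 (it has attribute C): it is a resident.
By R25 (it is denied, it satisfies condition L): it is classified as F.
By R33 (it is enrolled full-time, it is tagged B): it has attribute K.
By R35 (it has attribute K, it is in state V1): it has attribute Z.
By R15 (it is a resident, it satisfies condition W, it is a first-time applicant): it is on a waitlist.
By R18 (it is classified as F): it satisfies condition G1.
By R3 (it is on a waitlist): it has a disability rating.
By R14 (it satisfies condition G1): it satisfies condition H.
By R1 (it has a disability rating, it is employed, it is in state T): it is over 18.
By R9 (it satisfies condition H): it is exempt.
By R27 (it is exempt, it is in category Y): it meets criterion T1.
By R16 (it meets criterion T1, it is over 18, it is classified as B1): it carries flag G.
By R5 (it carries flag G, it has attribute Z): it carries flag P1.

Yes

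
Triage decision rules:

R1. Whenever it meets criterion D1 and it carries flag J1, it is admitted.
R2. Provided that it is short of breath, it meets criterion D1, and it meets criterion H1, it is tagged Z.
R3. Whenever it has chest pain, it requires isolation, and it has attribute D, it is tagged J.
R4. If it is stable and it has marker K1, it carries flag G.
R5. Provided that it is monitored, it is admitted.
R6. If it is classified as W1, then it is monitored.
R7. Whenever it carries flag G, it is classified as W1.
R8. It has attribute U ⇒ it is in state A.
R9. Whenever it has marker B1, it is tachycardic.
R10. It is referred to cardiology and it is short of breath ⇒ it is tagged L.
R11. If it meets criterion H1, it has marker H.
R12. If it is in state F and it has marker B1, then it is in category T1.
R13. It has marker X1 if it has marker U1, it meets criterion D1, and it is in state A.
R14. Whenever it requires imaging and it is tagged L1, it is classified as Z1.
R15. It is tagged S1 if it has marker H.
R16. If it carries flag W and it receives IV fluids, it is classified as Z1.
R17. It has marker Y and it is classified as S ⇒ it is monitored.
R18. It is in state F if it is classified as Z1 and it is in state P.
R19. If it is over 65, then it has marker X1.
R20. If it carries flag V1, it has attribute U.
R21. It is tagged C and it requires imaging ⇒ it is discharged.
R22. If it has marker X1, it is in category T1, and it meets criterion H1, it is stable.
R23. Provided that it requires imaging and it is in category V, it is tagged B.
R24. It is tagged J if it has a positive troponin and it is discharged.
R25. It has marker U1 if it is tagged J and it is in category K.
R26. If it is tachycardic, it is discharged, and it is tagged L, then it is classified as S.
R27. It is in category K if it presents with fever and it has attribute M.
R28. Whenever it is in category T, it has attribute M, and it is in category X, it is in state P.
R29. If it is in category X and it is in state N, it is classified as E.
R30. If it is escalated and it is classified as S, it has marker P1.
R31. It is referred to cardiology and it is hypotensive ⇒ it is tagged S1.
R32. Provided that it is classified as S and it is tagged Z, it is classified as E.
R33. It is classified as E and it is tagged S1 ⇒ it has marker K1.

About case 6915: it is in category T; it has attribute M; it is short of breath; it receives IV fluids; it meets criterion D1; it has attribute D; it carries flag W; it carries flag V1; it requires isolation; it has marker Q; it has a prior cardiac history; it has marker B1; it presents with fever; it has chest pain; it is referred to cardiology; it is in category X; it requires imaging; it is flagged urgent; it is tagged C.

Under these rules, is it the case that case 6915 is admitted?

Forward chaining from the given facts derives: is tagged J, is tachycardic, is tagged L, is classified as Z1, has attribute U, is discharged, is classified as S, is in category K, is in state P, is in state A, is in state F, has marker U1, is in category T1, has marker X1.
Rules concluding "it is admitted": R1 needs "it carries flag J1"; R5 needs "it is monitored" — none of these are established.

No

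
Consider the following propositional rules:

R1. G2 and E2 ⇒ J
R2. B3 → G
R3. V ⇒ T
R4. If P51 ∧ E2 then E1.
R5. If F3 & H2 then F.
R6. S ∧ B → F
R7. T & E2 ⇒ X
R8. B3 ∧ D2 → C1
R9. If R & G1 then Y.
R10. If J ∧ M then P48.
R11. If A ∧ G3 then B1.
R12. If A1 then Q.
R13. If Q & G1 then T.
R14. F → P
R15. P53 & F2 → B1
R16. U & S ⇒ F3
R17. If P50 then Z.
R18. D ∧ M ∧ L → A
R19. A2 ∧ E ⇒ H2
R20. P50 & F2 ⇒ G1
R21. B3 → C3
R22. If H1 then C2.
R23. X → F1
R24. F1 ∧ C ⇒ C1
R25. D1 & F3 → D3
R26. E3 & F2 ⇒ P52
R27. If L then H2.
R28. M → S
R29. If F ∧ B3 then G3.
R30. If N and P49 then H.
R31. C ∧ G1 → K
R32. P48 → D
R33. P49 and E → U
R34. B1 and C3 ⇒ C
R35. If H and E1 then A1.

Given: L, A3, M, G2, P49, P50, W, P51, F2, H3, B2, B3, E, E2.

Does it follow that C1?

Forward chaining from the given facts derives: J, G, E1, P48, Z, G1, C3, H2, S, D, U, F3, A, F, P, G3, B1, C, K.
Rules concluding C1: R8 needs D2; R24 needs F1 — none of these are established.

No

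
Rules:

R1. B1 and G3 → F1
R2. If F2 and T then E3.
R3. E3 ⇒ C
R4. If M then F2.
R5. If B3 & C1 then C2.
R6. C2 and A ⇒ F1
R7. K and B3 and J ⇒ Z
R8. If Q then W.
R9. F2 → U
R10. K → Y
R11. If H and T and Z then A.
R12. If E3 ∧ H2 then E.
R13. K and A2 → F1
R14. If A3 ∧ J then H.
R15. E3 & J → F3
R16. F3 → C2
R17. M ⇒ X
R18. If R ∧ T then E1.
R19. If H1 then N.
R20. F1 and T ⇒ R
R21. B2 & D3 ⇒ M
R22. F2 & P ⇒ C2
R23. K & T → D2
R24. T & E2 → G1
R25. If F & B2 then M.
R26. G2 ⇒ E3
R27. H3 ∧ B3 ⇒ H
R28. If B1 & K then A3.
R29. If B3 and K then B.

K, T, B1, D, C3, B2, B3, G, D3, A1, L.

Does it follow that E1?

No

Forward chaining from the given facts derives: Y, M, D2, A3, B, F2, U, X, E3, C.
The only rule concluding E1 is R18, which needs R; that is never established.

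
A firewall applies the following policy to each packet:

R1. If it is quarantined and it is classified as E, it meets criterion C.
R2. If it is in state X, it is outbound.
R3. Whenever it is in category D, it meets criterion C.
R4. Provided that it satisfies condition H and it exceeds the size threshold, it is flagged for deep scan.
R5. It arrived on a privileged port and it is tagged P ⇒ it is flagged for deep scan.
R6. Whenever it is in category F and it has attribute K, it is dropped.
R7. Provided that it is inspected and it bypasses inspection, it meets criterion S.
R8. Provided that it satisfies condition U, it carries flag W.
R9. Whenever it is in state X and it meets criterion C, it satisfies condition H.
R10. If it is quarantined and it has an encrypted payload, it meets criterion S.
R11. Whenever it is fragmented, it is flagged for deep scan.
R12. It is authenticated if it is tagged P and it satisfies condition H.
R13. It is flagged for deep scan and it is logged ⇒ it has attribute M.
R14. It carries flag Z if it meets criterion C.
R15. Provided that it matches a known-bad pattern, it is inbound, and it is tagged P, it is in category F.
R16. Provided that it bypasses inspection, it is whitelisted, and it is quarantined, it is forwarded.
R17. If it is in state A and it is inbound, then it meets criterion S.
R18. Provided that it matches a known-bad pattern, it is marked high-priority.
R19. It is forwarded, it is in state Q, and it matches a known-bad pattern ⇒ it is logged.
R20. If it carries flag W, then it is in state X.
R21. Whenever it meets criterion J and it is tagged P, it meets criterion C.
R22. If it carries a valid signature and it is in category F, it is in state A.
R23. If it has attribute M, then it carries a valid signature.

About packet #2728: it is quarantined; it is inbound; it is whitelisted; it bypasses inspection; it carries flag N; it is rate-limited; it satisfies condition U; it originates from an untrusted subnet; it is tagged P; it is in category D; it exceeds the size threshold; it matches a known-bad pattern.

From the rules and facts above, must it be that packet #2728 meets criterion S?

No

Forward chaining from the given facts derives: meets criterion C, carries flag W, carries flag Z, is in category F, is forwarded, is marked high-priority, is in state X, is outbound, satisfies condition H, is authenticated, is flagged for deep scan.
Rules concluding "it meets criterion S": R7 needs "it is inspected"; R10 needs "it has an encrypted payload"; R17 needs "it is in state A" — none of these are established.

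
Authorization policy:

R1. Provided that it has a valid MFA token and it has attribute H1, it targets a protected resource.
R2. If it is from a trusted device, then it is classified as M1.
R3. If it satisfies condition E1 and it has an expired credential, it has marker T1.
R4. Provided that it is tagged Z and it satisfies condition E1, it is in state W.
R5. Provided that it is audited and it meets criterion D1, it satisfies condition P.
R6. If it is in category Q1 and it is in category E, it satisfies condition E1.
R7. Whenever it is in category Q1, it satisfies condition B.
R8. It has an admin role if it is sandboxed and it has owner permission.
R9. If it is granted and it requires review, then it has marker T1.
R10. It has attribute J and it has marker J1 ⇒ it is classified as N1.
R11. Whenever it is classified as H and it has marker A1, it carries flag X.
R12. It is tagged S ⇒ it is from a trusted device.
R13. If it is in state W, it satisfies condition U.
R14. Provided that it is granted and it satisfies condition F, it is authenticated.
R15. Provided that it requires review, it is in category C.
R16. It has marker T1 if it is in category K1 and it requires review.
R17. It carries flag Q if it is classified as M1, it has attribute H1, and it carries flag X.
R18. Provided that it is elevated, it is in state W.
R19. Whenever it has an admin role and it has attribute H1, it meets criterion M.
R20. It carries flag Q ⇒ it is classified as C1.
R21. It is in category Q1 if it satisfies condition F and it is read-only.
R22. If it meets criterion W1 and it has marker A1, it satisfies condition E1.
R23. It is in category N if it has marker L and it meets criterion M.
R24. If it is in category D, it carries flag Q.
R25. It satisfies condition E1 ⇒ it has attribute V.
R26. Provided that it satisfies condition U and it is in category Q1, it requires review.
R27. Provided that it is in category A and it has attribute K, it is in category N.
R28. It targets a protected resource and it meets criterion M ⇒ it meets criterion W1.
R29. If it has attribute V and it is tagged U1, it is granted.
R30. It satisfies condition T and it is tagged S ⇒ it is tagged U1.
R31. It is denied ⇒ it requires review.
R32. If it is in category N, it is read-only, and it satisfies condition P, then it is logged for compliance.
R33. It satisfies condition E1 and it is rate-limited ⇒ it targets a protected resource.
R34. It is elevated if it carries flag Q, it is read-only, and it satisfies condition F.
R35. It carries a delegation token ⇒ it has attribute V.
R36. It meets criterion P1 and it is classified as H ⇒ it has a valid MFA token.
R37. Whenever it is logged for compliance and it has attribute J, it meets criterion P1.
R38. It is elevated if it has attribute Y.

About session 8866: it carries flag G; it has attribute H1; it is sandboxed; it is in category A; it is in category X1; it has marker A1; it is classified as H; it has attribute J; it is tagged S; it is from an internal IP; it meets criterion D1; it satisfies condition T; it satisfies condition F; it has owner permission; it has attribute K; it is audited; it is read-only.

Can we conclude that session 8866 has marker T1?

Yes

By R5 (it is audited, it meets criterion D1): it satisfies condition P.
By R8 (it is sandboxed, it has owner permission): it has an admin role.
By R11 (it is classified as H, it has marker A1): it carries flag X.
By R12 (it is tagged S): it is from a trusted device.
By R19 (it has an admin role, it has attribute H1): it meets criterion M.
By R21 (it satisfies condition F, it is read-only): it is in category Q1.
By R27 (it is in category A, it has attribute K): it is in category N.
By R30 (it satisfies condition T, it is tagged S): it is tagged U1.
By R32 (it is in category N, it is read-only, it satisfies condition P): it is logged for compliance.
By R37 (it is logged for compliance, it has attribute J): it meets criterion P1.
By R2 (it is from a trusted device): it is classified as M1.
By R17 (it is classified as M1, it has attribute H1, it carries flag X): it carries flag Q.
By R34 (it carries flag Q, it is read-only, it satisfies condition F): it is elevated.
By R36 (it meets criterion P1, it is classified as H): it has a valid MFA token.
By R1 (it has a valid MFA token, it has attribute H1): it targets a protected resource.
By R18 (it is elevated): it is in state W.
By R28 (it targets a protected resource, it meets criterion M): it meets criterion W1.
By R13 (it is in state W): it satisfies condition U.
By R22 (it meets criterion W1, it has marker A1): it satisfies condition E1.
By R25 (it satisfies condition E1): it has attribute V.
By R26 (it satisfies condition U, it is in category Q1): it requires review.
By R29 (it has attribute V, it is tagged U1): it is granted.
By R9 (it is granted, it requires review): it has marker T1.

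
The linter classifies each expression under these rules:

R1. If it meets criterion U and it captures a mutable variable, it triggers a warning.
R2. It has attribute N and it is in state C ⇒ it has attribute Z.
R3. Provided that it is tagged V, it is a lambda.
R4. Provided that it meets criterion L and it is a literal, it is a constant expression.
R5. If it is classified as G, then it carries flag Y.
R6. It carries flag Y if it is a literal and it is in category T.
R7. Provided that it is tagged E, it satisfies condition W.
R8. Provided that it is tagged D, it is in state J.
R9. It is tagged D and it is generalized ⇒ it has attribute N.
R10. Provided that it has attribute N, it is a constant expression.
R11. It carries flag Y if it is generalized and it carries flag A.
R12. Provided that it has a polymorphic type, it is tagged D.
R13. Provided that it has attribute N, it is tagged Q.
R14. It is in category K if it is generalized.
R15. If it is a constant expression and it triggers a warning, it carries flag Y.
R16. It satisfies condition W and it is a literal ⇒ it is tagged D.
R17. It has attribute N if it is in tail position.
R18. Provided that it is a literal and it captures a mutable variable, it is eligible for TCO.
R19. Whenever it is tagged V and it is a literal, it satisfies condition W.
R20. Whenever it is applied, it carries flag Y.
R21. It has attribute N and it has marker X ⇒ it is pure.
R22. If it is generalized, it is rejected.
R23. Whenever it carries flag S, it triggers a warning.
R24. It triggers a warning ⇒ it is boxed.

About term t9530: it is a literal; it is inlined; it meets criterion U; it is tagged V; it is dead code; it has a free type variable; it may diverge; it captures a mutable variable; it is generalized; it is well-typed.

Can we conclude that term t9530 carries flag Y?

By R1 (it meets criterion U, it captures a mutable variable): it triggers a warning.
By R19 (it is tagged V, it is a literal): it satisfies condition W.
By R16 (it satisfies condition W, it is a literal): it is tagged D.
By R9 (it is tagged D, it is generalized): it has attribute N.
By R10 (it has attribute N): it is a constant expression.
By R15 (it is a constant expression, it triggers a warning): it carries flag Y.

Yes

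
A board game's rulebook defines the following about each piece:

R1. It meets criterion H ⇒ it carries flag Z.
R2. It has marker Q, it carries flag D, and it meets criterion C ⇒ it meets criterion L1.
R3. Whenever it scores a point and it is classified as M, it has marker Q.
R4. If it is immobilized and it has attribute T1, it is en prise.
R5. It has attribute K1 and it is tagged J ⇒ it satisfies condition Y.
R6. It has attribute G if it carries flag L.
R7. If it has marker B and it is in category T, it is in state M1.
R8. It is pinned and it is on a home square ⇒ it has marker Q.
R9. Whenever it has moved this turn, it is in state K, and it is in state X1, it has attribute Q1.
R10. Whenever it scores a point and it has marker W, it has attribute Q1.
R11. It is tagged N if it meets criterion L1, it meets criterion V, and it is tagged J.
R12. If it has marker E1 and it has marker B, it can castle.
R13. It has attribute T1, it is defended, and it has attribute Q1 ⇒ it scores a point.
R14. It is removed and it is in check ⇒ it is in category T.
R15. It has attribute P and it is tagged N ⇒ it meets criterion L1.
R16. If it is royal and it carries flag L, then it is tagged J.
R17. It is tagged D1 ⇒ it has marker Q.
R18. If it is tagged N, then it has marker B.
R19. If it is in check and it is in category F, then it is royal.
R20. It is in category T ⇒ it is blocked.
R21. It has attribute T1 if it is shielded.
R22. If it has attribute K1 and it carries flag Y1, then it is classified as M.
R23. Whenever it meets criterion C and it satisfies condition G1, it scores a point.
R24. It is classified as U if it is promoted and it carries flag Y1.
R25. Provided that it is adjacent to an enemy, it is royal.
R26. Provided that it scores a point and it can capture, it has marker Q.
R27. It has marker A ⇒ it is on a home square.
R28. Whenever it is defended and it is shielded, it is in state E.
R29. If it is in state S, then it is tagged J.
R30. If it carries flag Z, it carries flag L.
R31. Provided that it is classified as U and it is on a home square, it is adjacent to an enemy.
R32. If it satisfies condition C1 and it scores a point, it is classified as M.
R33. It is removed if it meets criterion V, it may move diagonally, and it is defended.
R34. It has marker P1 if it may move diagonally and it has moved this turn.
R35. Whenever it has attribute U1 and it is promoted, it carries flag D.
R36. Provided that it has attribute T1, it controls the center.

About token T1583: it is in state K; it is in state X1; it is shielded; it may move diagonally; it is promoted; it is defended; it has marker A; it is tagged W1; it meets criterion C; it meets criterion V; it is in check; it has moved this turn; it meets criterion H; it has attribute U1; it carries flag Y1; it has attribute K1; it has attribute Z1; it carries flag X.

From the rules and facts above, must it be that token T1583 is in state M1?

Yes

By R1 (it meets criterion H): it carries flag Z.
By R9 (it has moved this turn, it is in state K, it is in state X1): it has attribute Q1.
By R21 (it is shielded): it has attribute T1.
By R22 (it has attribute K1, it carries flag Y1): it is classified as M.
By R24 (it is promoted, it carries flag Y1): it is classified as U.
By R27 (it has marker A): it is on a home square.
By R30 (it carries flag Z): it carries flag L.
By R31 (it is classified as U, it is on a home square): it is adjacent to an enemy.
By R33 (it meets criterion V, it may move diagonally, it is defended): it is removed.
By R35 (it has attribute U1, it is promoted): it carries flag D.
By R13 (it has attribute T1, it is defended, it has attribute Q1): it scores a point.
By R14 (it is removed, it is in check): it is in category T.
By R25 (it is adjacent to an enemy): it is royal.
By R3 (it scores a point, it is classified as M): it has marker Q.
By R16 (it is royal, it carries flag L): it is tagged J.
By R2 (it has marker Q, it carries flag D, it meets criterion C): it meets criterion L1.
By R11 (it meets criterion L1, it meets criterion V, it is tagged J): it is tagged N.
By R18 (it is tagged N): it has marker B.
By R7 (it has marker B, it is in category T): it is in state M1.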